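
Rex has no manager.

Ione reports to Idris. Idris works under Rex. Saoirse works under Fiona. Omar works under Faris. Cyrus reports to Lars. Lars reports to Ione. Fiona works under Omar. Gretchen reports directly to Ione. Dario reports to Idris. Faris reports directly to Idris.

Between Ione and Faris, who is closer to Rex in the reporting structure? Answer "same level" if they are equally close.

same level

Both Ione and Faris are 2 levels below Rex.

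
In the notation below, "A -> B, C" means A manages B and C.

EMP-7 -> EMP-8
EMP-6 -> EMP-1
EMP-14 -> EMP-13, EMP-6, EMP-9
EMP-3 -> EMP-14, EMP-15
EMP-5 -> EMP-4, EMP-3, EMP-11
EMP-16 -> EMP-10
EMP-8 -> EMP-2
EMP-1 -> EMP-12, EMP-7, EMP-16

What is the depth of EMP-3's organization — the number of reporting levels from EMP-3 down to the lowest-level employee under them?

The longest chain under EMP-3 runs EMP-3 → EMP-14 → EMP-6 → EMP-1 → EMP-7 → EMP-8 → EMP-2, which is 6 levels below EMP-3.

6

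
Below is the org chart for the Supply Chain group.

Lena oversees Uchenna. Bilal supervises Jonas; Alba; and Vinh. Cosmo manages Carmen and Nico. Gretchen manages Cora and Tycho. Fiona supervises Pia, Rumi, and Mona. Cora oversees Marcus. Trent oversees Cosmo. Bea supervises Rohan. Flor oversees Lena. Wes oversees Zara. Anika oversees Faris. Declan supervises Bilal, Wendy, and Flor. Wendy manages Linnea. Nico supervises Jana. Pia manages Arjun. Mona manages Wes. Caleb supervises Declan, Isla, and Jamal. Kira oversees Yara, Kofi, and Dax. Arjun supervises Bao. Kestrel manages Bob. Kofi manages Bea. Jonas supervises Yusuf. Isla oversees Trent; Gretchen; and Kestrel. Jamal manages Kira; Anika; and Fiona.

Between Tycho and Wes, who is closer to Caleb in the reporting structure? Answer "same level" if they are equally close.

Tycho is 3 levels below Caleb; Wes is 4. Tycho is higher.

Tycho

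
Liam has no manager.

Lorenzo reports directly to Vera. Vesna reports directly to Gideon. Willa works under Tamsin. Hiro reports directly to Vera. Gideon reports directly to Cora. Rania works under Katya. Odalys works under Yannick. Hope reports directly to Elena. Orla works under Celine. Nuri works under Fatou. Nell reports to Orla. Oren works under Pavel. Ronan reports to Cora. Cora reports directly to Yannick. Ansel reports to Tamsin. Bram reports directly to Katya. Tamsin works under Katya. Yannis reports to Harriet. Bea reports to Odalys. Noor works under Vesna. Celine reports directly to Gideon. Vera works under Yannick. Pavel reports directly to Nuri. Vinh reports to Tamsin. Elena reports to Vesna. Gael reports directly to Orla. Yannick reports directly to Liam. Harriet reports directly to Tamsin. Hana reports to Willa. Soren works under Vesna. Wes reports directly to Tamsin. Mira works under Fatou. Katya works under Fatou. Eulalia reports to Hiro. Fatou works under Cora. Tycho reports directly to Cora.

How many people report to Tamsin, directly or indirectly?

7

Tamsin directly manages Harriet, Ansel, Wes, Willa, Vinh. Under Harriet: Yannis (1). Ansel has no reports. Wes has no reports. Under Willa: Hana (1). Vinh has no reports. So Tamsin's organization is 5 direct reports plus everyone under them: 2 + 1 + 1 + 2 + 1 = 7.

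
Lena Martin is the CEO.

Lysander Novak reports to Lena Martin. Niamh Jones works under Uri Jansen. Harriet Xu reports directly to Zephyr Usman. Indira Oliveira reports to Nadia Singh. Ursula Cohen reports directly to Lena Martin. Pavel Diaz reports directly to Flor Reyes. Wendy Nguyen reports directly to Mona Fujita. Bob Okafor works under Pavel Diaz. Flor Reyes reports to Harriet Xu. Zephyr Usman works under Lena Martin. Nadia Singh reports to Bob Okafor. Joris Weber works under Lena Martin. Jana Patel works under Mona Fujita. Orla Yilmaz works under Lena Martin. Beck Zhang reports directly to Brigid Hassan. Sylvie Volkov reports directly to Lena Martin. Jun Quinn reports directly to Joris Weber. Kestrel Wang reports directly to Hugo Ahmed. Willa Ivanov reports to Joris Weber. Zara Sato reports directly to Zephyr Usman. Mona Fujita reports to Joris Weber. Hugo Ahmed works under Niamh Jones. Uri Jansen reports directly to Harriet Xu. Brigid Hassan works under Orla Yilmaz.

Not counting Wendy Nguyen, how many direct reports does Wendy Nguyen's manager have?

1

Wendy Nguyen reports to Mona Fujita. Mona Fujita's other direct reports are Jana Patel — 1 peer.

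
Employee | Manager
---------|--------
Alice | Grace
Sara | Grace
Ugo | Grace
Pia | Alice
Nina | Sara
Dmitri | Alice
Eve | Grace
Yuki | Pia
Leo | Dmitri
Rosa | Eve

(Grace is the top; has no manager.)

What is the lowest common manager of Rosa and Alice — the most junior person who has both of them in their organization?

Grace

Rosa's chain of managers is Eve, Grace. Alice's chain of managers is Grace. The first manager that appears in both chains is Grace.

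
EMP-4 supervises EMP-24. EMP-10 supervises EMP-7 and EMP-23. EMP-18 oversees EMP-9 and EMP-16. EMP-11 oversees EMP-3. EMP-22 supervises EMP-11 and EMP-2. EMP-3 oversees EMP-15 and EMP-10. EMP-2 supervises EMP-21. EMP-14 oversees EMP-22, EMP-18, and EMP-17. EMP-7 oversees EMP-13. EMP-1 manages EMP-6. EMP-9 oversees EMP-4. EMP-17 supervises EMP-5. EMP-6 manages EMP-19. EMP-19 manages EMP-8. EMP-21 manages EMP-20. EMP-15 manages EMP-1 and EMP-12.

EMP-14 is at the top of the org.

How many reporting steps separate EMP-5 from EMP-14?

Chain from EMP-5 up to EMP-14: EMP-5 → EMP-17 → EMP-14. That is 2 steps up, so EMP-5 is 2 levels below EMP-14.

2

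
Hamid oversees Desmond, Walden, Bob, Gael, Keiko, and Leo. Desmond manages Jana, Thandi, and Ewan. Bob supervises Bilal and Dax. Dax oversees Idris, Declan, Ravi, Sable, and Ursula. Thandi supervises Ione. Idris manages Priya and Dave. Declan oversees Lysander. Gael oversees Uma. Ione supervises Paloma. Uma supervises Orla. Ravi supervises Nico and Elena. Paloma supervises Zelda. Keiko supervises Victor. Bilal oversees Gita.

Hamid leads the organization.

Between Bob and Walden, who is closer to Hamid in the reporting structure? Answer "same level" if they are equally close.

Both Bob and Walden are 1 level below Hamid.

same level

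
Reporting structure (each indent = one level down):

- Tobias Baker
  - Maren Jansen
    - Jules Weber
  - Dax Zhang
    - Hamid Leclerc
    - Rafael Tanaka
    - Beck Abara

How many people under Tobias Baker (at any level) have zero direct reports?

The people in Tobias Baker's organization with no one reporting to them are Beck Abara, Rafael Tanaka, Hamid Leclerc, Jules Weber. That is 4.

4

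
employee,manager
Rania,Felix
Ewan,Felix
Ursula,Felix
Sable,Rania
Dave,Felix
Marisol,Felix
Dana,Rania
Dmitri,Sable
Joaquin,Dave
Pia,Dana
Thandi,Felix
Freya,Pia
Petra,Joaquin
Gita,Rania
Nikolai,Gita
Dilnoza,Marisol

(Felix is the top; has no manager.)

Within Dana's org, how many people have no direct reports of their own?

1

The only person in Dana's organization with no one reporting to them is Freya. That is 1.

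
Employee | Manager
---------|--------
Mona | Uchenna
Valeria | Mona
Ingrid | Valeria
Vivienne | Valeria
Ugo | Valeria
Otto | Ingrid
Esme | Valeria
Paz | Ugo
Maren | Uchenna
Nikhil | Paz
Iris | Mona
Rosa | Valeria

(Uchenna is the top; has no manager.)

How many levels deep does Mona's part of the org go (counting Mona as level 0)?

4

The longest chain under Mona runs Mona → Valeria → Ugo → Paz → Nikhil, which is 4 levels below Mona.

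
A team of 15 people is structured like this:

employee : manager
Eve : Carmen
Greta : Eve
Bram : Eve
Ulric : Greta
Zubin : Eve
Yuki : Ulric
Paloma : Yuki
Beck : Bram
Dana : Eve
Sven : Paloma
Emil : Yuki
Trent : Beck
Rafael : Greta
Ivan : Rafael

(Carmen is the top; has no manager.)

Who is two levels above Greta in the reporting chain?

Greta reports to Eve, and Eve reports to Carmen. So Greta's skip-level manager is Carmen.

Carmen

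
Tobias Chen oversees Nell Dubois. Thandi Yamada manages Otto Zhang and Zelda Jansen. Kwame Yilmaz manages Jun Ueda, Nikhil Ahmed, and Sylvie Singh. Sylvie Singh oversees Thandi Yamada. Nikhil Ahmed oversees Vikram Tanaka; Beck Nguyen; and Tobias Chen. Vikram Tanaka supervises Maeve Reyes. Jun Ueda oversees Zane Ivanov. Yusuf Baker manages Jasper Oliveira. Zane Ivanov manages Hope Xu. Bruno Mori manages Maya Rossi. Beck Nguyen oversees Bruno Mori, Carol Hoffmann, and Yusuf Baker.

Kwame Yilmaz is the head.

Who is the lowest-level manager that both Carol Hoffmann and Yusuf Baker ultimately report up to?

Beck Nguyen

Carol Hoffmann's chain of managers is Beck Nguyen, Nikhil Ahmed, Kwame Yilmaz. Yusuf Baker's chain of managers is Beck Nguyen, Nikhil Ahmed, Kwame Yilmaz. The first manager that appears in both chains is Beck Nguyen.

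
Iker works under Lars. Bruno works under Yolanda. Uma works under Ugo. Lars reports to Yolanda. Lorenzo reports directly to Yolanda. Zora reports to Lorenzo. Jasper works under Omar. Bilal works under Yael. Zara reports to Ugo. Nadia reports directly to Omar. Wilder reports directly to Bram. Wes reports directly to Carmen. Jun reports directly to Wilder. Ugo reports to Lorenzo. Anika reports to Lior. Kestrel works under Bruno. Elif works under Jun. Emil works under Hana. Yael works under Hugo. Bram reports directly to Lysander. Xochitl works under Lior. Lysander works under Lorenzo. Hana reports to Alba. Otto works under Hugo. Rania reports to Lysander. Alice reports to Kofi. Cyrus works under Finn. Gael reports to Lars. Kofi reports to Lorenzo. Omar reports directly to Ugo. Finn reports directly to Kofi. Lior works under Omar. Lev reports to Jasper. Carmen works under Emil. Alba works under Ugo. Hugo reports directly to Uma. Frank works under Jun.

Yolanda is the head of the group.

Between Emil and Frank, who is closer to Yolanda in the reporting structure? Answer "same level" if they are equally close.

Emil is 5 levels below Yolanda; Frank is 6. Emil is higher.

Emil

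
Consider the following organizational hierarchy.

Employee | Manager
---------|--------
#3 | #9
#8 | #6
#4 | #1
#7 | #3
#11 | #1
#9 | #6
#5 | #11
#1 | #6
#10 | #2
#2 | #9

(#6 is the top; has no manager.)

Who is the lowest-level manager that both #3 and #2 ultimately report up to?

#3's chain of managers is #9, #6. #2's chain of managers is #9, #6. The first manager that appears in both chains is #9.

#9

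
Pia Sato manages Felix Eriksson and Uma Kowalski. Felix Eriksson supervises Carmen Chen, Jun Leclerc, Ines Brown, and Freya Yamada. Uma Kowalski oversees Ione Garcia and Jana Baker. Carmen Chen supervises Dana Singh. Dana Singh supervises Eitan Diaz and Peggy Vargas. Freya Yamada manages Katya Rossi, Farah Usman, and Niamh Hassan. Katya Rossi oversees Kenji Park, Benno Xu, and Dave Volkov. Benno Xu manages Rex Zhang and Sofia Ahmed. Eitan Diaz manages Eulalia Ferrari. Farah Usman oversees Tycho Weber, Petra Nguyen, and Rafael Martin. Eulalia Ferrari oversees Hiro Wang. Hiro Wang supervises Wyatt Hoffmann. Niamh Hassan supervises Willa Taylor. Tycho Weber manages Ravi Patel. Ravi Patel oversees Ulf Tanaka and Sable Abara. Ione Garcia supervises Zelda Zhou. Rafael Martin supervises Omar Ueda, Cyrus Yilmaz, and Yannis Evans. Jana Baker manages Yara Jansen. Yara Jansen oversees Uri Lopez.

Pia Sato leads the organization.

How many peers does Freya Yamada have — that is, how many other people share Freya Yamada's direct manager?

Freya Yamada reports to Felix Eriksson. Felix Eriksson's other direct reports are Carmen Chen, Jun Leclerc, Ines Brown — 3 peers.

3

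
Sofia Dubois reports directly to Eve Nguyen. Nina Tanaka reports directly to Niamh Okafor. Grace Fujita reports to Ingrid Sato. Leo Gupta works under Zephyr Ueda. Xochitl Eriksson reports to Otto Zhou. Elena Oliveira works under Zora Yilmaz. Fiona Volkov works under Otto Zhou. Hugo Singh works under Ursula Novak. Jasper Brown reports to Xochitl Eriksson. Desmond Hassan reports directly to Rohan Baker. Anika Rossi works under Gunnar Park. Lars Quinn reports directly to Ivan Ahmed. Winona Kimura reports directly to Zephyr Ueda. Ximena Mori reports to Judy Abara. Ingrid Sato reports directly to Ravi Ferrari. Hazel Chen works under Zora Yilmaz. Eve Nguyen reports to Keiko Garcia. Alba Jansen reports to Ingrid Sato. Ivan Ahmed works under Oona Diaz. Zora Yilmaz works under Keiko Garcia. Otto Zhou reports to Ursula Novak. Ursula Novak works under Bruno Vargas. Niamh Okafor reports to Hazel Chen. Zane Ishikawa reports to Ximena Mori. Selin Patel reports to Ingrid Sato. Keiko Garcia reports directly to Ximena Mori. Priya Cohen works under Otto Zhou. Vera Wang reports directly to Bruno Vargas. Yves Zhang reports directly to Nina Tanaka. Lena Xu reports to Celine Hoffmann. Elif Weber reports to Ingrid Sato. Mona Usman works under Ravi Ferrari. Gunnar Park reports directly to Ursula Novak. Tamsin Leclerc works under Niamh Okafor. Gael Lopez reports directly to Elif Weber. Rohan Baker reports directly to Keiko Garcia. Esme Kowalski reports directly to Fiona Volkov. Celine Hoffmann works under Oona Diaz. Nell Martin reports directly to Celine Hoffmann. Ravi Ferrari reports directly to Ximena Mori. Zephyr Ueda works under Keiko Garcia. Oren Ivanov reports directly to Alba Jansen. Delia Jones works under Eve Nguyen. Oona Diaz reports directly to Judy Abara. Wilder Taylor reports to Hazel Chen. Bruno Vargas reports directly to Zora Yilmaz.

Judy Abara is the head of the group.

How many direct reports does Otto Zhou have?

3

Otto Zhou directly manages Xochitl Eriksson, Priya Cohen, Fiona Volkov. That is 3 direct reports.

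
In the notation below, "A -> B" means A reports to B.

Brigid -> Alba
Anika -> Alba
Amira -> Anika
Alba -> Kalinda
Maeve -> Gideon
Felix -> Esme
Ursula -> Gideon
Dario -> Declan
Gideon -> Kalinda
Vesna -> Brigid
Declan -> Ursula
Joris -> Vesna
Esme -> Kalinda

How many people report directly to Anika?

1

Anika directly manages Amira. That is 1 direct report.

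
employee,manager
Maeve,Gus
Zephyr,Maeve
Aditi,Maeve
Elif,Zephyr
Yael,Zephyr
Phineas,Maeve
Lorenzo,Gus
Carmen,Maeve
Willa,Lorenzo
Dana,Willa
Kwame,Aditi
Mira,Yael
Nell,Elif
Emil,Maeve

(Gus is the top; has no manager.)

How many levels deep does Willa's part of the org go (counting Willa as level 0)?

1

The longest chain under Willa runs Willa → Dana, which is 1 level below Willa.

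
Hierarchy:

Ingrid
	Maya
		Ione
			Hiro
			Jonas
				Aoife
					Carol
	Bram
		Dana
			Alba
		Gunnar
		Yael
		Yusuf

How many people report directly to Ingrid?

2

Ingrid directly manages Maya, Bram. That is 2 direct reports.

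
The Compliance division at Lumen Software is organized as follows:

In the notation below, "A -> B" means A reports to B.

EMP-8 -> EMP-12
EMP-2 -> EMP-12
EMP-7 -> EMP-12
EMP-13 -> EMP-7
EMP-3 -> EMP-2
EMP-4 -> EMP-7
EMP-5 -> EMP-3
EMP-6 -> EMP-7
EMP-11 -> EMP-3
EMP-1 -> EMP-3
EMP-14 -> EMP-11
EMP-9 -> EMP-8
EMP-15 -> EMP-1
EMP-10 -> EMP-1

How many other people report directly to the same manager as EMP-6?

2

EMP-6 reports to EMP-7. EMP-7's other direct reports are EMP-13, EMP-4 — 2 peers.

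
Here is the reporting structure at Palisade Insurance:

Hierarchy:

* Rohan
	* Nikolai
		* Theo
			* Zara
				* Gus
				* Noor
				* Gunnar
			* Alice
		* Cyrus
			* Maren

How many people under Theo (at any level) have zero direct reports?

The people in Theo's organization with no one reporting to them are Alice, Gunnar, Noor, Gus. That is 4.

4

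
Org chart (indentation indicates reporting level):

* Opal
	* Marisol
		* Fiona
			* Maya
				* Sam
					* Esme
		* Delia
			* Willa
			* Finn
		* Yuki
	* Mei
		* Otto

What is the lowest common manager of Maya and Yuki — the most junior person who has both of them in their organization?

Maya's chain of managers is Fiona, Marisol, Opal. Yuki's chain of managers is Marisol, Opal. The first manager that appears in both chains is Marisol.

Marisol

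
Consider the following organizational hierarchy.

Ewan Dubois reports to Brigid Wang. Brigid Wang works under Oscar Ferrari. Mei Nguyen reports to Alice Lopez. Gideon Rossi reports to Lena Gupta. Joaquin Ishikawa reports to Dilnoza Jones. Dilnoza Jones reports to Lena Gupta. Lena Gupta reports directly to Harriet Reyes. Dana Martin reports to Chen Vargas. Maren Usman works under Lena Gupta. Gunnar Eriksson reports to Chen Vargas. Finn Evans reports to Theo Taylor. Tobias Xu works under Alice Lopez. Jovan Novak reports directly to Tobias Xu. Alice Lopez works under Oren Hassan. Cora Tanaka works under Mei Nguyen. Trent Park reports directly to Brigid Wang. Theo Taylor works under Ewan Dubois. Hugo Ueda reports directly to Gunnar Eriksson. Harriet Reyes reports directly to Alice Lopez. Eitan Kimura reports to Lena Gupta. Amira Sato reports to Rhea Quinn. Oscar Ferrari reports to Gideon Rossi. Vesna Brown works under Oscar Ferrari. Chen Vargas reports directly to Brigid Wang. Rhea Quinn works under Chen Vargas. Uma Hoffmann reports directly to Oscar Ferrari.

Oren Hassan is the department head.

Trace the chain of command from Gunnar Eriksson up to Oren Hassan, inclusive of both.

Gunnar Eriksson reports to Chen Vargas. Chen Vargas reports to Brigid Wang. Brigid Wang reports to Oscar Ferrari. Oscar Ferrari reports to Gideon Rossi. Gideon Rossi reports to Lena Gupta. Lena Gupta reports to Harriet Reyes. Harriet Reyes reports to Alice Lopez. Alice Lopez reports to Oren Hassan. Oren Hassan is at the top.

Gunnar Eriksson -> Chen Vargas -> Brigid Wang -> Oscar Ferrari -> Gideon Rossi -> Lena Gupta -> Harriet Reyes -> Alice Lopez -> Oren Hassan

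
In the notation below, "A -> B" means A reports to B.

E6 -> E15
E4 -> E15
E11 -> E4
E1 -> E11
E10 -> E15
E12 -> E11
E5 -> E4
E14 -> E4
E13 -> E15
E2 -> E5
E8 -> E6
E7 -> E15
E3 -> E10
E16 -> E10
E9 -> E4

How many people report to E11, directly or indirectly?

2

E11 directly manages E1, E12. E1 has no reports. E12 has no reports. So E11's organization is 2 direct reports plus everyone under them: 1 + 1 = 2.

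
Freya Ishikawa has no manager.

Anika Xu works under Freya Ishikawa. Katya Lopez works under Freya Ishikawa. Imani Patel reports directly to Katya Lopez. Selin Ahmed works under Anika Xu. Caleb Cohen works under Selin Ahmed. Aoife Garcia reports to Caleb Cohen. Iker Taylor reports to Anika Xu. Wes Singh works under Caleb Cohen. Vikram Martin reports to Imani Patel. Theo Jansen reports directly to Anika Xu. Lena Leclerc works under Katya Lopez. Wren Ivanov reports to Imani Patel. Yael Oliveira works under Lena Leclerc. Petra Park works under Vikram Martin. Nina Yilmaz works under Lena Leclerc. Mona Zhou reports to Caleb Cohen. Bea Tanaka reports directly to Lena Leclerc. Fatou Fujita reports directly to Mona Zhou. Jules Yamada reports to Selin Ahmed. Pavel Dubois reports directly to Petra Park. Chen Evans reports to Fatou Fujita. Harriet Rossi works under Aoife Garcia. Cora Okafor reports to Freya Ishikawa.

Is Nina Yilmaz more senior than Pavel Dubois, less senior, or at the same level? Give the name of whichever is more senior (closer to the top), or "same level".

Nina Yilmaz

Nina Yilmaz is 3 levels below Freya Ishikawa; Pavel Dubois is 5. Nina Yilmaz is higher.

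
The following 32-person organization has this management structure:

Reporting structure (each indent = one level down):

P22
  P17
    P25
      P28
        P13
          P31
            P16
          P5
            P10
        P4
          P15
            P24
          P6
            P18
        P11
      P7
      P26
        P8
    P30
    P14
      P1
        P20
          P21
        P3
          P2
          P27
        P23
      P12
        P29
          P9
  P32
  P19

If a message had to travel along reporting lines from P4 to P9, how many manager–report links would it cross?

7

P4 is 3 levels below P17, and P9 is 4 levels below P17 (their lowest common manager). The shortest path runs up from P4 to P17 and back down to P9: 3 + 4 = 7 links.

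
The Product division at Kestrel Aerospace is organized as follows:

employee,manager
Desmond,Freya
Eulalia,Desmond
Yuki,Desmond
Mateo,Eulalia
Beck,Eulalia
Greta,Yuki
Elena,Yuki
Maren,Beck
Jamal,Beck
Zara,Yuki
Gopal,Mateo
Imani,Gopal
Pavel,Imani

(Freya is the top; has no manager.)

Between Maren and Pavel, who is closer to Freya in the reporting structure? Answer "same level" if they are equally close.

Maren

Maren is 4 levels below Freya; Pavel is 6. Maren is higher.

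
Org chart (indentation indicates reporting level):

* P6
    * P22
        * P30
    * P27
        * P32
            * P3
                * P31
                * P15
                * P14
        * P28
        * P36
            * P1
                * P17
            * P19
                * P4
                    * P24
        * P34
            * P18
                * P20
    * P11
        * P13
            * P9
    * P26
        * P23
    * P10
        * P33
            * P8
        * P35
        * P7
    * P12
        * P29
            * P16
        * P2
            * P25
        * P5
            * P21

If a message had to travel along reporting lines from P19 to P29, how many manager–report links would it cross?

5

P19 is 3 levels below P6, and P29 is 2 levels below P6 (their lowest common manager). The shortest path runs up from P19 to P6 and back down to P29: 3 + 2 = 5 links.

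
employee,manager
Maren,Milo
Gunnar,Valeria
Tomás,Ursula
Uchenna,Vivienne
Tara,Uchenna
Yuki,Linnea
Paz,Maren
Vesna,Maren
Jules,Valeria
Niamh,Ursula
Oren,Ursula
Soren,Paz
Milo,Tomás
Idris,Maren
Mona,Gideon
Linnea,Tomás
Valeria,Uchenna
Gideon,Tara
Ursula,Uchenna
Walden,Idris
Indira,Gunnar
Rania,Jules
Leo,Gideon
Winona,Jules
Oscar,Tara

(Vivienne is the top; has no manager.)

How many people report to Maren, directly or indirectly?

Maren directly manages Idris, Vesna, Paz. Under Idris: Walden (1). Vesna has no reports. Under Paz: Soren (1). So Maren's organization is 3 direct reports plus everyone under them: 2 + 1 + 2 = 5.

5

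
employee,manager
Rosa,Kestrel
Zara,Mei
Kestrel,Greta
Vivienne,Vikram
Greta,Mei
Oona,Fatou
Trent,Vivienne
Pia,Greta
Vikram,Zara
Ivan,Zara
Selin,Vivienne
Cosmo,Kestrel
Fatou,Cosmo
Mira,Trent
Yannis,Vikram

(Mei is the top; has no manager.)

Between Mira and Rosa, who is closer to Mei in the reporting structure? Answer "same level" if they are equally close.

Rosa

Mira is 5 levels below Mei; Rosa is 3. Rosa is higher.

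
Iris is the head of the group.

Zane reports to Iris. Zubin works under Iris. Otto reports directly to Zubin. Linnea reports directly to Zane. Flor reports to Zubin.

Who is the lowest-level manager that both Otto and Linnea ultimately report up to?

Otto's chain of managers is Zubin, Iris. Linnea's chain of managers is Zane, Iris. The first manager that appears in both chains is Iris.

Iris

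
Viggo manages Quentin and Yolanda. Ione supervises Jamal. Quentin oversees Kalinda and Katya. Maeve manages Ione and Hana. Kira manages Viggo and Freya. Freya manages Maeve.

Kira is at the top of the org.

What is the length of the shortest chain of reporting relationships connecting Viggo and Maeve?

3

Viggo is 1 level below Kira, and Maeve is 2 levels below Kira (their lowest common manager). The shortest path runs up from Viggo to Kira and back down to Maeve: 1 + 2 = 3 links.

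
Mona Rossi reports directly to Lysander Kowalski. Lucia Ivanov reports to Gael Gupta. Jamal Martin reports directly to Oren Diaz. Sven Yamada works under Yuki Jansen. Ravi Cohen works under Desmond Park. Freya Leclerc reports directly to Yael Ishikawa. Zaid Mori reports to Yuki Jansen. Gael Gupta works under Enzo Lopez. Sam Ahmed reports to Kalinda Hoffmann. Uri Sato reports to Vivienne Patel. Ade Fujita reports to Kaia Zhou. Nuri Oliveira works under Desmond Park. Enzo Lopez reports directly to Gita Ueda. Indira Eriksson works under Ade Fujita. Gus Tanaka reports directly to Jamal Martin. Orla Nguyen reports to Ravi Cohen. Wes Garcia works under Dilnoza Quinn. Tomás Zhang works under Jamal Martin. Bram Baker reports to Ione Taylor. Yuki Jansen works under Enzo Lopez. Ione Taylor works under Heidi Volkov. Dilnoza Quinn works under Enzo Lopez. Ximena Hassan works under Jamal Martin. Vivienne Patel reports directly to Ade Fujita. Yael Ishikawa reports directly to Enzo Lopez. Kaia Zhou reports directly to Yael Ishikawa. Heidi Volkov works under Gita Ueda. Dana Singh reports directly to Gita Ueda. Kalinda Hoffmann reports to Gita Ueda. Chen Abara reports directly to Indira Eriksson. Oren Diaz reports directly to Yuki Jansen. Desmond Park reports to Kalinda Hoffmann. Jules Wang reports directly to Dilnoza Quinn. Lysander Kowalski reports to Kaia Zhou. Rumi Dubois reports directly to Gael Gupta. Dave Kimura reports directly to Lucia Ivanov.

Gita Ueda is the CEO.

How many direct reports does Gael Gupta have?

Gael Gupta directly manages Lucia Ivanov, Rumi Dubois. That is 2 direct reports.

2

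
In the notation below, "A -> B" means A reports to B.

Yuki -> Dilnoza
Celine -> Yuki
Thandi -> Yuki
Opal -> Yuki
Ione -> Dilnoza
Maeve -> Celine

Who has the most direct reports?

Direct-report counts: Dilnoza has 2; Yuki has 3; Celine has 1. The largest is 3, held by Yuki.

Yuki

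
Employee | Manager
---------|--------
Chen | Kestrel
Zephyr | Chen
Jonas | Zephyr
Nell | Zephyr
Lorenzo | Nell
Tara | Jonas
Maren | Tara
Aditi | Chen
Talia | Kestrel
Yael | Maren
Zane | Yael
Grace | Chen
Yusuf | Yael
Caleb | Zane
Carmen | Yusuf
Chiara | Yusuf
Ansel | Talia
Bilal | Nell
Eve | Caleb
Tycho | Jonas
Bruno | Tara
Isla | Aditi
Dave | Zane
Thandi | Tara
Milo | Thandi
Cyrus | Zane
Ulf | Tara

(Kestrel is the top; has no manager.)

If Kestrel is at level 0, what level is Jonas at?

3

Chain from Jonas up to Kestrel: Jonas → Zephyr → Chen → Kestrel. That is 3 steps up, so Jonas is 3 levels below Kestrel.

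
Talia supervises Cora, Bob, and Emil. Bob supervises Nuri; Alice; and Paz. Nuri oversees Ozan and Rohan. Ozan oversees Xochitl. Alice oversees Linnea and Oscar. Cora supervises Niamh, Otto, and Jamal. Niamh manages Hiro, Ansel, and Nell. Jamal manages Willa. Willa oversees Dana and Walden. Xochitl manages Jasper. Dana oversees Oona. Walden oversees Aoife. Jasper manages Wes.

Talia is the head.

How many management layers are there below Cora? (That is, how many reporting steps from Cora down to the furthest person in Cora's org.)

The longest chain under Cora runs Cora → Jamal → Willa → Walden → Aoife, which is 4 levels below Cora.

4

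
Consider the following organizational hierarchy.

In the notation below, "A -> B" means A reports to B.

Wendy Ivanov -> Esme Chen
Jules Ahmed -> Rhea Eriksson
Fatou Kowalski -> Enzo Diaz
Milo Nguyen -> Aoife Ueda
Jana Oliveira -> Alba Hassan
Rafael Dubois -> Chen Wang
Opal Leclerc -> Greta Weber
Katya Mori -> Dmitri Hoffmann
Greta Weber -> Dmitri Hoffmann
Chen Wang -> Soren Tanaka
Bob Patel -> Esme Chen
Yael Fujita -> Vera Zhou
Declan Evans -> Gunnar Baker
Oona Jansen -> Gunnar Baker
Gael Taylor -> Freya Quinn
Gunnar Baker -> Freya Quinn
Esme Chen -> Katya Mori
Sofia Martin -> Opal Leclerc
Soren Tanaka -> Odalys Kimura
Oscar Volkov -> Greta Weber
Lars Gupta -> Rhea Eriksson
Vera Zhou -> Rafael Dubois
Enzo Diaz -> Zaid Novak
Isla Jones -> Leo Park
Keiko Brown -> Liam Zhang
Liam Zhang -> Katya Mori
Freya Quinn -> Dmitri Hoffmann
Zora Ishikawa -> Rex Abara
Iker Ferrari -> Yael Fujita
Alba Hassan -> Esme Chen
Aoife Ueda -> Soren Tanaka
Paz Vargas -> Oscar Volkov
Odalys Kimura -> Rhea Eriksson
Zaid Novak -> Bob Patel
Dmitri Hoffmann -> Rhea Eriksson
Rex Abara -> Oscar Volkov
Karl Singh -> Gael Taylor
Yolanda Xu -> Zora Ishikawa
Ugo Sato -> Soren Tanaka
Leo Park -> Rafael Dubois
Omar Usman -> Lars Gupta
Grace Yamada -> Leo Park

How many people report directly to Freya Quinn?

2

Freya Quinn directly manages Gael Taylor, Gunnar Baker. That is 2 direct reports.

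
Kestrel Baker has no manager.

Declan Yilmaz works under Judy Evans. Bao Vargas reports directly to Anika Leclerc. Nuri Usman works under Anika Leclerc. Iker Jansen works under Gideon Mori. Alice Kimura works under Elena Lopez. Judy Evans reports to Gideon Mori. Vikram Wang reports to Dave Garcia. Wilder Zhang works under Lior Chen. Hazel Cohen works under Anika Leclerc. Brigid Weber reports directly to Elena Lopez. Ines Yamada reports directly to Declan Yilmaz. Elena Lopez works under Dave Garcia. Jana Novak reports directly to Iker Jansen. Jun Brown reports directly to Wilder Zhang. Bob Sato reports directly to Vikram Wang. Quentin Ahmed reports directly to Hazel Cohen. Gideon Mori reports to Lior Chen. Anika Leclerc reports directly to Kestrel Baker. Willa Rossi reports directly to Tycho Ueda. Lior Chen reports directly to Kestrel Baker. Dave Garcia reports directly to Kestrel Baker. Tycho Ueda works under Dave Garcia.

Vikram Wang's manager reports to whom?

Kestrel Baker

Vikram Wang reports to Dave Garcia, and Dave Garcia reports to Kestrel Baker. So Vikram Wang's skip-level manager is Kestrel Baker.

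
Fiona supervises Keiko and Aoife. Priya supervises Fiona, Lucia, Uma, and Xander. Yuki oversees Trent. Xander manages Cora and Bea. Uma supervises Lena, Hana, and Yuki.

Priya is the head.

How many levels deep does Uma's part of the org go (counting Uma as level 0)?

The longest chain under Uma runs Uma → Yuki → Trent, which is 2 levels below Uma.

2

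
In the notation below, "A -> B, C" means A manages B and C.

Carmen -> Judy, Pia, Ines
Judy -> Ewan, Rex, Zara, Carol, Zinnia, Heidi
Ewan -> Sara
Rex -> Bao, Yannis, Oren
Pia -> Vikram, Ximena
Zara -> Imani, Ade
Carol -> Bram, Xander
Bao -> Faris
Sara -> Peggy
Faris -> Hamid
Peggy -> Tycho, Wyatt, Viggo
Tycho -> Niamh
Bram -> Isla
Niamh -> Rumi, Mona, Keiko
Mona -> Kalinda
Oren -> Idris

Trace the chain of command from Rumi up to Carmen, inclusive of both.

Rumi reports to Niamh. Niamh reports to Tycho. Tycho reports to Peggy. Peggy reports to Sara. Sara reports to Ewan. Ewan reports to Judy. Judy reports to Carmen. Carmen is at the top.

Rumi -> Niamh -> Tycho -> Peggy -> Sara -> Ewan -> Judy -> Carmen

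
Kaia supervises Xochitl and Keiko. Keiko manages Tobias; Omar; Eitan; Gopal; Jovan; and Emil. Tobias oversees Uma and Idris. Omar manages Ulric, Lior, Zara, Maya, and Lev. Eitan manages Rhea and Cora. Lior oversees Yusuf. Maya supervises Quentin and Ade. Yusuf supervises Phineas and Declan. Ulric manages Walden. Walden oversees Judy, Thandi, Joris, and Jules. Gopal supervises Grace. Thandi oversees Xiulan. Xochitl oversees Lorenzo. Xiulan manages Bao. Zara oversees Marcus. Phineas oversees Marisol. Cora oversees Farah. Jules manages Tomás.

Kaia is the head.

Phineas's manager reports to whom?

Lior

Phineas reports to Yusuf, and Yusuf reports to Lior. So Phineas's skip-level manager is Lior.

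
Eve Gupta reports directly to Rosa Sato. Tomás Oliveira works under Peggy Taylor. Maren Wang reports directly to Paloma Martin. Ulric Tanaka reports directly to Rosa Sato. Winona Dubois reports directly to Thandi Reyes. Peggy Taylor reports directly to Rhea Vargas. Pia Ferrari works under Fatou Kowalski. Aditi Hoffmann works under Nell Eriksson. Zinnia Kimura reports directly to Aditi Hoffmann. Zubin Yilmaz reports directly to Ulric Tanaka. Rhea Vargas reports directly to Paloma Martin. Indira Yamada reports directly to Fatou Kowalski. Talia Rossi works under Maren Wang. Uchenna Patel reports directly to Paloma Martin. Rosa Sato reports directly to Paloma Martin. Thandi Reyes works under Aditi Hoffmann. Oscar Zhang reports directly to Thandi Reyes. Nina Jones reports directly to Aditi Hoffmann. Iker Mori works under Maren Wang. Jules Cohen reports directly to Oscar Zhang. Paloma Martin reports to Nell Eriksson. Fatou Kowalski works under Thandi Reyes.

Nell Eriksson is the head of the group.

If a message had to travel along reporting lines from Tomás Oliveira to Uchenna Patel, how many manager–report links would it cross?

4

Tomás Oliveira is 3 levels below Paloma Martin, and Uchenna Patel is 1 level below Paloma Martin (their lowest common manager). The shortest path runs up from Tomás Oliveira to Paloma Martin and back down to Uchenna Patel: 3 + 1 = 4 links.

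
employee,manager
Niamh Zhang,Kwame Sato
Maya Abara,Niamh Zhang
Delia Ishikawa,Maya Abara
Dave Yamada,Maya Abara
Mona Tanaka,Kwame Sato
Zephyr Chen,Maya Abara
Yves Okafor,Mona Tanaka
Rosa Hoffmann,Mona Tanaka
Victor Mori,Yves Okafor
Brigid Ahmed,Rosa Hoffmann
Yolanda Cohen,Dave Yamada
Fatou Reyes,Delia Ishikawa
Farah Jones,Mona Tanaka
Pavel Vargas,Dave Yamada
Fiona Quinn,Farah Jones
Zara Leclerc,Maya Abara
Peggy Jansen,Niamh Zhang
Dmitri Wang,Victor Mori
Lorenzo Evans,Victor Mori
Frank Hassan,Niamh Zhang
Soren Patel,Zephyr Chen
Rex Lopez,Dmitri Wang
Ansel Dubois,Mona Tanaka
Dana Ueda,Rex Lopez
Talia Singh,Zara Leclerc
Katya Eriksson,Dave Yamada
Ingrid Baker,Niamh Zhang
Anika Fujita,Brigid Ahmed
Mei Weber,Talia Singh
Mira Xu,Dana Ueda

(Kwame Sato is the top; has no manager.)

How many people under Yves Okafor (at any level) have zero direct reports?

2

The people in Yves Okafor's organization with no one reporting to them are Lorenzo Evans, Mira Xu. That is 2.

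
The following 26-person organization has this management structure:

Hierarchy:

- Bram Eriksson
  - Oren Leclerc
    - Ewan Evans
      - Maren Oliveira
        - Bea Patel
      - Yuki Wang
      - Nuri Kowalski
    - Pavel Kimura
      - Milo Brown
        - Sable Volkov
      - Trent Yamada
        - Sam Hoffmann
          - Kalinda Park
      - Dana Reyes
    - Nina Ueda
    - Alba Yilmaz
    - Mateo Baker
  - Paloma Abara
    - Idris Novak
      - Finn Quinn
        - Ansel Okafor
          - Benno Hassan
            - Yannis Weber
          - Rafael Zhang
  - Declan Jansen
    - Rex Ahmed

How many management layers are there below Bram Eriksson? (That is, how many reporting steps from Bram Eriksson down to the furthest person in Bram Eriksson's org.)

The longest chain under Bram Eriksson runs Bram Eriksson → Paloma Abara → Idris Novak → Finn Quinn → Ansel Okafor → Benno Hassan → Yannis Weber, which is 6 levels below Bram Eriksson.

6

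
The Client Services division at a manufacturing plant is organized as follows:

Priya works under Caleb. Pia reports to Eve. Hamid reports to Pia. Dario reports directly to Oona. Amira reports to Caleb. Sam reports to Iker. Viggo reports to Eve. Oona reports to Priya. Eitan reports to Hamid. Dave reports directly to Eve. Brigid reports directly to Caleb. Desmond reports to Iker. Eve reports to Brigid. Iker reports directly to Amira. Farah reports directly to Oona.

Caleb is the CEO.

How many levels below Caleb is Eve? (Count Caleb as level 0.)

2

Chain from Eve up to Caleb: Eve → Brigid → Caleb. That is 2 steps up, so Eve is 2 levels below Caleb.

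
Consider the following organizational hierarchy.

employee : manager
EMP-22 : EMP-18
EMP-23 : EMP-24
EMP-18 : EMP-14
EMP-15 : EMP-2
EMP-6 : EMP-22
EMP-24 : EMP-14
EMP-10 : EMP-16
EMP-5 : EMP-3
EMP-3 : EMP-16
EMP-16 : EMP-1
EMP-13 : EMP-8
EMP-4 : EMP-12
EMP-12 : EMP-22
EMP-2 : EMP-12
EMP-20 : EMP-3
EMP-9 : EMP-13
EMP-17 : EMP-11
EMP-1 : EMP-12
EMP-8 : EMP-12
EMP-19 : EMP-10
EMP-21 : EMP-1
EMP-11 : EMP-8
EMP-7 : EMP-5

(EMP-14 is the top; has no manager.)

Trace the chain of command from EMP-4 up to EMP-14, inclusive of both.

EMP-4 -> EMP-12 -> EMP-22 -> EMP-18 -> EMP-14

EMP-4 reports to EMP-12. EMP-12 reports to EMP-22. EMP-22 reports to EMP-18. EMP-18 reports to EMP-14. EMP-14 is at the top.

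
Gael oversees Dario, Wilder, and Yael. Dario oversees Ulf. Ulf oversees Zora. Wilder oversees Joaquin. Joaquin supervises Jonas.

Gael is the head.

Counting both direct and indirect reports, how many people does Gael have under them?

7

Gael directly manages Dario, Wilder, Yael. Under Dario: Ulf, Zora (2). Under Wilder: Joaquin, Jonas (2). Yael has no reports. So Gael's organization is 3 direct reports plus everyone under them: 3 + 3 + 1 = 7.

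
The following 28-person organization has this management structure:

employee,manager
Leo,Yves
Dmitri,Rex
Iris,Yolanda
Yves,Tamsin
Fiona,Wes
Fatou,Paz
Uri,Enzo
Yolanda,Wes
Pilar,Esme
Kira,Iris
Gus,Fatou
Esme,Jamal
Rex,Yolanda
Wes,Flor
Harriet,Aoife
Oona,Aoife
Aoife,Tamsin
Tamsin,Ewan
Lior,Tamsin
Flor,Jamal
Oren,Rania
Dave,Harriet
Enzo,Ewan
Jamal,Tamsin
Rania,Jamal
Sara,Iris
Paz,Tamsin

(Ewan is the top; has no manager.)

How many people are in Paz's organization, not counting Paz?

Paz directly manages Fatou. Under Fatou: Gus (1). That's 2 in total.

2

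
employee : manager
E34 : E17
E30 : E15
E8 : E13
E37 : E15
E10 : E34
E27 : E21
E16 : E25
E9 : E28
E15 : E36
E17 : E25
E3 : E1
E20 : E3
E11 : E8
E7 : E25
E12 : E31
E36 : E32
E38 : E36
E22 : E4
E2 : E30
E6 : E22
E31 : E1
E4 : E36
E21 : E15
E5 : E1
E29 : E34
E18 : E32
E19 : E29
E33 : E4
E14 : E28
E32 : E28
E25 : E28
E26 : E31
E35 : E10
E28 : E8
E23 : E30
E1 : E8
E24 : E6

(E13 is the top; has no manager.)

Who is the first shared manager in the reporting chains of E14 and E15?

E28

E14's chain of managers is E28, E8, E13. E15's chain of managers is E36, E32, E28, E8, E13. The first manager that appears in both chains is E28.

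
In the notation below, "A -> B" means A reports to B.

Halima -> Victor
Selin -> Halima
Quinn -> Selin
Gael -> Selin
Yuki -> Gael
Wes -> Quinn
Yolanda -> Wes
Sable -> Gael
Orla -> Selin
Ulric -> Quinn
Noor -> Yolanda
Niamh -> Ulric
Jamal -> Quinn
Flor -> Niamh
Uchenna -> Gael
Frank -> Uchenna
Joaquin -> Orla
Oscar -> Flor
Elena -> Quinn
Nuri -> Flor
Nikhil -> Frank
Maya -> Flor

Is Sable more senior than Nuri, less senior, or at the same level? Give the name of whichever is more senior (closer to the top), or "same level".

Sable

Sable is 4 levels below Victor; Nuri is 7. Sable is higher.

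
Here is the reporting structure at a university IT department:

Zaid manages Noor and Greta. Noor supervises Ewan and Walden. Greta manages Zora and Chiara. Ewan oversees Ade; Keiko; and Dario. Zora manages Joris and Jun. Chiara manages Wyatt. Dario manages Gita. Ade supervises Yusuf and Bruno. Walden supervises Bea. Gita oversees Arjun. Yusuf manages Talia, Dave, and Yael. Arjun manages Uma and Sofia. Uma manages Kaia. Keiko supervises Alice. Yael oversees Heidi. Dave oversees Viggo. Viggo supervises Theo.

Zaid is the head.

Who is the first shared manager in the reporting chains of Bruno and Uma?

Bruno's chain of managers is Ade, Ewan, Noor, Zaid. Uma's chain of managers is Arjun, Gita, Dario, Ewan, Noor, Zaid. The first manager that appears in both chains is Ewan.

Ewan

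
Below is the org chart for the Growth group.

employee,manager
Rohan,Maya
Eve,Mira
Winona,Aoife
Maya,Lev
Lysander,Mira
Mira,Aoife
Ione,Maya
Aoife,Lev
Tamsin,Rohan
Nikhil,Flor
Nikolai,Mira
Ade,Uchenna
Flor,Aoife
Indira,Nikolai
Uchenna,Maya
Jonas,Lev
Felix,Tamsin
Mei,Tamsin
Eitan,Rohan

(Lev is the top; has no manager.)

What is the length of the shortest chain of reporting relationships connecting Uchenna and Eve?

Uchenna is 2 levels below Lev, and Eve is 3 levels below Lev (their lowest common manager). The shortest path runs up from Uchenna to Lev and back down to Eve: 2 + 3 = 5 links.

5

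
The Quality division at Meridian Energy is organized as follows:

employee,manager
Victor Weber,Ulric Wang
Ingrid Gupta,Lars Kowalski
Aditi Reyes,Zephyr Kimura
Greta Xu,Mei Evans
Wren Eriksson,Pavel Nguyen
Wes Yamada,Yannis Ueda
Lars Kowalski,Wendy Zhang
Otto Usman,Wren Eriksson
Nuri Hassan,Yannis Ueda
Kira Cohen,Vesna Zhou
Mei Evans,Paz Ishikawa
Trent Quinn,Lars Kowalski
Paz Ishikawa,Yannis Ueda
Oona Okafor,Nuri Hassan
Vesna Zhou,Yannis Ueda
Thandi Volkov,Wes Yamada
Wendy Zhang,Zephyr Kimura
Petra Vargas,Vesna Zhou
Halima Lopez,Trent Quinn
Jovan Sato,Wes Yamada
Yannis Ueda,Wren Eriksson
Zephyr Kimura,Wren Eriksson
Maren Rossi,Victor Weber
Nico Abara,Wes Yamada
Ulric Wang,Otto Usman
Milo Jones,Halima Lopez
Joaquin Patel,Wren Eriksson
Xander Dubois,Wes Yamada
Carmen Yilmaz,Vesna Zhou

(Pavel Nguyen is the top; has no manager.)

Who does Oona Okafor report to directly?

Nuri Hassan

Oona Okafor reports directly to Nuri Hassan.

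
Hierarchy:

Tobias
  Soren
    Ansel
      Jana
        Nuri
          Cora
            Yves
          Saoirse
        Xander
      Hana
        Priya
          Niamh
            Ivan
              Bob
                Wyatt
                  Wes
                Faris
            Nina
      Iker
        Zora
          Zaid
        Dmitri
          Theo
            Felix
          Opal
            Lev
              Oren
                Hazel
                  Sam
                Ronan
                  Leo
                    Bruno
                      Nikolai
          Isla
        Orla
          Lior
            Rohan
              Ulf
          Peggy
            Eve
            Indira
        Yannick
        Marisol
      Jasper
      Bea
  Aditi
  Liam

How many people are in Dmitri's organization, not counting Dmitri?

Dmitri directly manages Theo, Opal, Isla. Under Theo: Felix (1). Under Opal: Lev, Oren, Ronan, Leo, Bruno, Nikolai, Hazel, Sam (8). Isla has no reports. So Dmitri's organization is 3 direct reports plus everyone under them: 2 + 9 + 1 = 12.

12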